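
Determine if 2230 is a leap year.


Rules: divisible by 4 AND (not by 100 OR by 400)
2230 ÷ 4 = 557 remainder 2 → not divisible by 4
Not divisible by 4 → not a leap year

No


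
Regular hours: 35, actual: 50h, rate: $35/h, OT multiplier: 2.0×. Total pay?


Regular: 35h × $35 = $1225.00
Overtime: 50 - 35 = 15h
OT pay: 15h × $35 × 2.0 = $1050.00
Total = $1225.00 + $1050.00 = $2275.00

$2275.00


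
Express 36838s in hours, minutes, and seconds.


Hours: 36838 ÷ 3600 = 10 remainder 838
Minutes: 838 ÷ 60 = 13 remainder 58
Seconds: 58

10h 13m 58s


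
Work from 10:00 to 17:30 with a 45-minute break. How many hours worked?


Total time = (17×60+30) - (10×60+0)
= 1050 - 600 = 450 min
Minus break: 450 - 45 = 405 min
= 6h 45m

6h 45m (405 minutes)


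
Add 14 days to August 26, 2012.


Start: August 26, 2012
Add 14 days
August 26 → September 1: 31 - 26 + 1 = 6 days (14 - 6 = 8 left)
September 1 + 8 = September 9, 2012

September 9, 2012


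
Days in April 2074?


Month: April (month 4)
April has 30 days

30 days


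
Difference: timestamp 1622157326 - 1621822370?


Difference = 1622157326 - 1621822370 = 334956 seconds
In hours: 334956 / 3600 ≈ 93.0
In days: 334956 / 86400 ≈ 3.88

334956 seconds (93.0 hours / 3.88 days)


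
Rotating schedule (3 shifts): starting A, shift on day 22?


Shift A

Shifts: A, B, C
Start: A (index 0)
Day 22: (0 + 22 - 1) mod 3
= 21 mod 3
= 0
Index 0 → shift A


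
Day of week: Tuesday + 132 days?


Start: Tuesday (index 1)
(1 + 132) mod 7
= 133 mod 7
= 0
Index 0 → Monday

Monday


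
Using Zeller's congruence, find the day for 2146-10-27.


Zeller's congruence:
q=27, m=10, k=46, j=21
h = (27 + ⌊13×11/5⌋ + 46 + ⌊46/4⌋ + ⌊21/4⌋ - 2×21) mod 7
= (27 + 28 + 46 + 11 + 5 - 42) mod 7
= 75 mod 7 = 5
h=5 → Thursday

Thursday


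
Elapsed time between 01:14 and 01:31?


0h 17m

End time in minutes: 1×60 + 31 = 91
Start time in minutes: 1×60 + 14 = 74
Difference = 91 - 74 = 17 minutes
= 0 hours 17 minutes


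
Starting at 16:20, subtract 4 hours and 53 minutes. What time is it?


11:27

Start: 980 minutes from midnight
Subtract: 293 minutes
Remaining: 980 - 293 = 687
Hours: 11, Minutes: 27


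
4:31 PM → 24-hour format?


Input: 4:31 PM
PM: 4 + 12 = 16

16:31


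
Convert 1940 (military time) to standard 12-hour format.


7:40 PM

Hour: 19
19 - 12 = 7 → PM


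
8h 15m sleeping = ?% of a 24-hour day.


34.4%

Time: 495 minutes
Day: 1440 minutes
Percentage = (495/1440) × 100 ≈ 34.4%


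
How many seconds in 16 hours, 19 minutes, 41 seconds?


Hours: 16 × 3600 = 57600
Minutes: 19 × 60 = 1140
Seconds: 41
Total = 57600 + 1140 + 41 = 58781

58781 seconds


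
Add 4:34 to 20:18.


Start: 1218 minutes from midnight
Add: 274 minutes
Total: 1492 minutes
Hours: 1492 ÷ 60 = 24 remainder 52
24 ≥ 24 → 24 - 24 = 0 (next day)

00:52 (next day)


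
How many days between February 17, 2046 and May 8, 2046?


From February 17, 2046 to May 8, 2046
Rest of February 2046: 28 - 17 = 11
Full months: March 31, April 30
Days into May 2046: 8
Total = 11 + 31 + 30 + 8 = 80 days

80 days


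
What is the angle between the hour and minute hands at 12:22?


121.0°

Hour hand (12 ≡ 0 on the dial): 0×30 + 22×0.5 = 11.0°
Minute hand = 22×6 = 132°
Difference = |11.0 - 132| = 121.0°


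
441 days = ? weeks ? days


Weeks: 441 ÷ 7 = 63 remainder 0

63 weeks 0 days


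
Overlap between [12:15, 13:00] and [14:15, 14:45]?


Meeting A: 735-780 (in minutes from midnight)
Meeting B: 855-885
Overlap start = max(735, 855) = 855
Overlap end = min(780, 885) = 780
Overlap = max(0, 780 - 855) = 0 min

0 minutes


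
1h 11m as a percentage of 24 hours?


Total minutes: 1×60 + 11 = 71
Day = 24×60 = 1440 minutes
Fraction = 71/1440 ≈ 0.0493
As a percentage: 71/1440 × 100 ≈ 4.93%

0.0493 (4.93%)


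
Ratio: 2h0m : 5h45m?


Duration 1: 120 minutes
Duration 2: 345 minutes
Ratio = 120:345
GCD = 15
Simplified = 8:23
As a decimal: 8/23 ≈ 0.35

8:23 (0.35)


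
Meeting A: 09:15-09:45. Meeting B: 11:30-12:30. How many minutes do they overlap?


Meeting A: 555-585 (in minutes from midnight)
Meeting B: 690-750
Overlap start = max(555, 690) = 690
Overlap end = min(585, 750) = 585
Overlap = max(0, 585 - 690) = 0 min

0 minutes


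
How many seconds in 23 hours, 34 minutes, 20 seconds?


Hours: 23 × 3600 = 82800
Minutes: 34 × 60 = 2040
Seconds: 20
Total = 82800 + 2040 + 20 = 84860

84860 seconds


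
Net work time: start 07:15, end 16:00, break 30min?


Total time = (16×60+0) - (7×60+15)
= 960 - 435 = 525 min
Minus break: 525 - 30 = 495 min
= 8h 15m

8h 15m (495 minutes)


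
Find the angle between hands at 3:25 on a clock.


47.5°

Hour hand = 3×30 + 25×0.5 = 102.5°
Minute hand = 25×6 = 150°
Difference = |102.5 - 150| = 47.5°


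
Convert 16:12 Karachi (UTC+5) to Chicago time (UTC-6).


Time difference = UTC-6 - UTC+5 = -11 hours
New hour = (16 -11) mod 24
= 5 mod 24 = 5
Minutes unchanged → 05:12

05:12


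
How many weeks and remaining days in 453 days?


64 weeks 5 days

Weeks: 453 ÷ 7 = 64 remainder 5


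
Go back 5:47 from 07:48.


Start: 468 minutes from midnight
Subtract: 347 minutes
Remaining: 468 - 347 = 121
Hours: 2, Minutes: 1

02:01


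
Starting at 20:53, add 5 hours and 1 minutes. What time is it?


01:54 (next day)

Start: 1253 minutes from midnight
Add: 301 minutes
Total: 1554 minutes
Hours: 1554 ÷ 60 = 25 remainder 54
25 ≥ 24 → 25 - 24 = 1 (next day)


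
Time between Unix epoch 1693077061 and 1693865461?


788400 seconds (219.0 hours / 9.13 days)

Difference = 1693865461 - 1693077061 = 788400 seconds
In hours: 788400 / 3600 = 219.0
In days: 788400 / 86400 ≈ 9.13


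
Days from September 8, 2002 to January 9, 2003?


123 days

From September 8, 2002 to January 9, 2003
Rest of September 2002: 30 - 8 = 22
Full months: October 31, November 30, December 31
Days into January 2003: 9
Total = 22 + 31 + 30 + 31 + 9 = 123 days


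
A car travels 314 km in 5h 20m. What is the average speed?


58.9 km/h

Distance: 314 km
Time: 5h 20m = 320 min = 320/60 = 16/3 hours
Speed = 314 ÷ (16/3) = 314 × 3 / 16 = 942/16 ≈ 58.9 km/h


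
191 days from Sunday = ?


Tuesday

Start: Sunday (index 6)
(6 + 191) mod 7
= 197 mod 7
= 1
Index 1 → Tuesday


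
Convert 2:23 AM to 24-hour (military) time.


02:23

Input: 2:23 AM
AM hour stays: 2


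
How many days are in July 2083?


Month: July (month 7)
July has 31 days

31 days


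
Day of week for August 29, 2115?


Thursday

Zeller's congruence:
q=29, m=8, k=15, j=21
h = (29 + ⌊13×9/5⌋ + 15 + ⌊15/4⌋ + ⌊21/4⌋ - 2×21) mod 7
= (29 + 23 + 15 + 3 + 5 - 42) mod 7
= 33 mod 7 = 5
h=5 → Thursday


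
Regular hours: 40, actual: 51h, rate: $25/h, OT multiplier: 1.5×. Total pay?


$1412.50

Regular: 40h × $25 = $1000.00
Overtime: 51 - 40 = 11h
OT pay: 11h × $25 × 1.5 = $412.50
Total = $1000.00 + $412.50 = $1412.50


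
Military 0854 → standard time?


Hour: 8
8 < 12 → AM

8:54 AM


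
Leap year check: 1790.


No

Rules: divisible by 4 AND (not by 100 OR by 400)
1790 ÷ 4 = 447 remainder 2 → not divisible by 4
Not divisible by 4 → not a leap year


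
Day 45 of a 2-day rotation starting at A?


Shifts: A, B
Start: A (index 0)
Day 45: (0 + 45 - 1) mod 2
= 44 mod 2
= 0
Index 0 → shift A

Shift A


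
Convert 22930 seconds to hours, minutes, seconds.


Hours: 22930 ÷ 3600 = 6 remainder 1330
Minutes: 1330 ÷ 60 = 22 remainder 10
Seconds: 10

6h 22m 10s


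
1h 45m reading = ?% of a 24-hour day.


Time: 105 minutes
Day: 1440 minutes
Percentage = (105/1440) × 100 ≈ 7.3%

7.3%


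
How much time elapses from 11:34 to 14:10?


2h 36m

End time in minutes: 14×60 + 10 = 850
Start time in minutes: 11×60 + 34 = 694
Difference = 850 - 694 = 156 minutes
= 2 hours 36 minutes


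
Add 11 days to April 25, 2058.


May 6, 2058

Start: April 25, 2058
Add 11 days
April 25 → May 1: 30 - 25 + 1 = 6 days (11 - 6 = 5 left)
May 1 + 5 = May 6, 2058


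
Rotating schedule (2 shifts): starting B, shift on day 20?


Shifts: A, B
Start: B (index 1)
Day 20: (1 + 20 - 1) mod 2
= 20 mod 2
= 0
Index 0 → shift A

Shift A


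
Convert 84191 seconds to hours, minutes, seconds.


Hours: 84191 ÷ 3600 = 23 remainder 1391
Minutes: 1391 ÷ 60 = 23 remainder 11
Seconds: 11

23h 23m 11s


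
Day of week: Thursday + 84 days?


Thursday

Start: Thursday (index 3)
(3 + 84) mod 7
= 87 mod 7
= 3
Index 3 → Thursday


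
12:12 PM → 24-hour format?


12:12

Input: 12:12 PM
12 PM → 12 (noon)


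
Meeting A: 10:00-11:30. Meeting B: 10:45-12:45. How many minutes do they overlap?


Meeting A: 600-690 (in minutes from midnight)
Meeting B: 645-765
Overlap start = max(600, 645) = 645
Overlap end = min(690, 765) = 690
Overlap = max(0, 690 - 645) = 45 min

45 minutes


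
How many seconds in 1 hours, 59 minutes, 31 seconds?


Hours: 1 × 3600 = 3600
Minutes: 59 × 60 = 3540
Seconds: 31
Total = 3600 + 3540 + 31 = 7171

7171 seconds


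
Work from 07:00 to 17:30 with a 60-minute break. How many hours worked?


Total time = (17×60+30) - (7×60+0)
= 1050 - 420 = 630 min
Minus break: 630 - 60 = 570 min
= 9h 30m

9h 30m (570 minutes)


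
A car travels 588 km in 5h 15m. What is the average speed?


Distance: 588 km
Time: 5h 15m = 315 min = 315/60 = 21/4 hours
Speed = 588 ÷ (21/4) = 588 × 4 / 21 = 2352/21 = 112.0 km/h

112.0 km/h


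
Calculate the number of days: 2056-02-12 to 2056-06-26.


From February 12, 2056 to June 26, 2056
Rest of February 2056: 29 - 12 = 17
Full months: March 31, April 30, May 31
Days into June 2056: 26
Total = 17 + 31 + 30 + 31 + 26 = 135 days

135 days


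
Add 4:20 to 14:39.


18:59

Start: 879 minutes from midnight
Add: 260 minutes
Total: 1139 minutes
Hours: 1139 ÷ 60 = 18 remainder 59


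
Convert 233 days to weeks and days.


Weeks: 233 ÷ 7 = 33 remainder 2

33 weeks 2 days


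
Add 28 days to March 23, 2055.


Start: March 23, 2055
Add 28 days
March 23 → April 1: 31 - 23 + 1 = 9 days (28 - 9 = 19 left)
April 1 + 19 = April 20, 2055

April 20, 2055


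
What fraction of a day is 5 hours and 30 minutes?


0.2292 (22.92%)

Total minutes: 5×60 + 30 = 330
Day = 24×60 = 1440 minutes
Fraction = 330/1440 ≈ 0.2292
As a percentage: 330/1440 × 100 ≈ 22.92%


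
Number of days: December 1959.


31 days

Month: December (month 12)
December has 31 days


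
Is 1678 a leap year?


Rules: divisible by 4 AND (not by 100 OR by 400)
1678 ÷ 4 = 419 remainder 2 → not divisible by 4
Not divisible by 4 → not a leap year

No


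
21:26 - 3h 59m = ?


17:27

Start: 1286 minutes from midnight
Subtract: 239 minutes
Remaining: 1286 - 239 = 1047
Hours: 17, Minutes: 27


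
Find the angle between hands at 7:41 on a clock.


Hour hand = 7×30 + 41×0.5 = 230.5°
Minute hand = 41×6 = 246°
Difference = |230.5 - 246| = 15.5°

15.5°


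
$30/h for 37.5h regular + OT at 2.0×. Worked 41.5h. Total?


Regular: 37.5h × $30 = $1125.00
Overtime: 41.5 - 37.5 = 4.0h
OT pay: 4.0h × $30 × 2.0 = $240.00
Total = $1125.00 + $240.00 = $1365.00

$1365.00


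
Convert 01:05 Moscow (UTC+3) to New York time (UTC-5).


17:05 (previous day)

Time difference = UTC-5 - UTC+3 = -8 hours
New hour = (1 -8) mod 24
= -7 mod 24 = 17
Minutes unchanged → 17:05; -7 < 0 → previous day


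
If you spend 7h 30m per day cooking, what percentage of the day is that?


Time: 450 minutes
Day: 1440 minutes
Percentage = (450/1440) × 100 ≈ 31.3%

31.3%


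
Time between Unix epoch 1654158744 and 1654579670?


Difference = 1654579670 - 1654158744 = 420926 seconds
In hours: 420926 / 3600 ≈ 116.9
In days: 420926 / 86400 ≈ 4.87

420926 seconds (116.9 hours / 4.87 days)


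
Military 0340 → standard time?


3:40 AM

Hour: 3
3 < 12 → AM


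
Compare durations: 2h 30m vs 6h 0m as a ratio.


5:12 (0.42)

Duration 1: 150 minutes
Duration 2: 360 minutes
Ratio = 150:360
GCD = 30
Simplified = 5:12
As a decimal: 5/12 ≈ 0.42


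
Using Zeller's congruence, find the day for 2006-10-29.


Sunday

Zeller's congruence:
q=29, m=10, k=6, j=20
h = (29 + ⌊13×11/5⌋ + 6 + ⌊6/4⌋ + ⌊20/4⌋ - 2×20) mod 7
= (29 + 28 + 6 + 1 + 5 - 40) mod 7
= 29 mod 7 = 1
h=1 → Sunday


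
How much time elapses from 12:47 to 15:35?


2h 48m

End time in minutes: 15×60 + 35 = 935
Start time in minutes: 12×60 + 47 = 767
Difference = 935 - 767 = 168 minutes
= 2 hours 48 minutes


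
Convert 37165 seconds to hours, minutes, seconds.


10h 19m 25s

Hours: 37165 ÷ 3600 = 10 remainder 1165
Minutes: 1165 ÷ 60 = 19 remainder 25
Seconds: 25


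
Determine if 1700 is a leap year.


No

Rules: divisible by 4 AND (not by 100 OR by 400)
1700 ÷ 4 = 425 exactly → divisible by 4
1700 ÷ 100 = 17 exactly → divisible by 100
1700 ÷ 400 = 4 remainder 100 → not divisible by 400
Divisible by 100 but not by 400 → not a leap year


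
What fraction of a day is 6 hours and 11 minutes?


0.2576 (25.76%)

Total minutes: 6×60 + 11 = 371
Day = 24×60 = 1440 minutes
Fraction = 371/1440 ≈ 0.2576
As a percentage: 371/1440 × 100 ≈ 25.76%


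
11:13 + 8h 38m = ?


Start: 673 minutes from midnight
Add: 518 minutes
Total: 1191 minutes
Hours: 1191 ÷ 60 = 19 remainder 51

19:51


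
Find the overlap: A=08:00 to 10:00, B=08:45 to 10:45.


75 minutes

Meeting A: 480-600 (in minutes from midnight)
Meeting B: 525-645
Overlap start = max(480, 525) = 525
Overlap end = min(600, 645) = 600
Overlap = max(0, 600 - 525) = 75 min


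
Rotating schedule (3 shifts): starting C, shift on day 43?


Shifts: A, B, C
Start: C (index 2)
Day 43: (2 + 43 - 1) mod 3
= 44 mod 3
= 2
Index 2 → shift C

Shift C


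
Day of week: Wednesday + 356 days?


Start: Wednesday (index 2)
(2 + 356) mod 7
= 358 mod 7
= 1
Index 1 → Tuesday

Tuesday


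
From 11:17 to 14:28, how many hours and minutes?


End time in minutes: 14×60 + 28 = 868
Start time in minutes: 11×60 + 17 = 677
Difference = 868 - 677 = 191 minutes
= 3 hours 11 minutes

3h 11m


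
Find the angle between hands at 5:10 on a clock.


95.0°

Hour hand = 5×30 + 10×0.5 = 155.0°
Minute hand = 10×6 = 60°
Difference = |155.0 - 60| = 95.0°


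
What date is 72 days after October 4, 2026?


December 15, 2026

Start: October 4, 2026
Add 72 days
October 4 → November 1: 31 - 4 + 1 = 28 days (72 - 28 = 44 left)
November 1 → December 1: 30 - 1 + 1 = 30 days (44 - 30 = 14 left)
December 1 + 14 = December 15, 2026


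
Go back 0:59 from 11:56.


10:57

Start: 716 minutes from midnight
Subtract: 59 minutes
Remaining: 716 - 59 = 657
Hours: 10, Minutes: 57


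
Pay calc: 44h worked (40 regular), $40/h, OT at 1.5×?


$1840.00

Regular: 40h × $40 = $1600.00
Overtime: 44 - 40 = 4h
OT pay: 4h × $40 × 1.5 = $240.00
Total = $1600.00 + $240.00 = $1840.00


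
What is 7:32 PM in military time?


Input: 7:32 PM
PM: 7 + 12 = 19

19:32


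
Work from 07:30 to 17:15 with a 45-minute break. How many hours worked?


9h 0m (540 minutes)

Total time = (17×60+15) - (7×60+30)
= 1035 - 450 = 585 min
Minus break: 585 - 45 = 540 min
= 9h 0m


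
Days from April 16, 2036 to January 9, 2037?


From April 16, 2036 to January 9, 2037
Rest of April 2036: 30 - 16 = 14
Full months: May 31, June 30, July 31, August 31, September 30, October 31, November 30, December 31
Days into January 2037: 9
Total = 14 + 31 + 30 + 31 + 31 + 30 + 31 + 30 + 31 + 9 = 268 days

268 days


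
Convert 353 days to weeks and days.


Weeks: 353 ÷ 7 = 50 remainder 3

50 weeks 3 days


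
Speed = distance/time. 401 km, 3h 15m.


Distance: 401 km
Time: 3h 15m = 195 min = 195/60 = 13/4 hours
Speed = 401 ÷ (13/4) = 401 × 4 / 13 = 1604/13 ≈ 123.4 km/h

123.4 km/h


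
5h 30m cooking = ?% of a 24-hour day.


Time: 330 minutes
Day: 1440 minutes
Percentage = (330/1440) × 100 ≈ 22.9%

22.9%


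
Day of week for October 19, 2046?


Zeller's congruence:
q=19, m=10, k=46, j=20
h = (19 + ⌊13×11/5⌋ + 46 + ⌊46/4⌋ + ⌊20/4⌋ - 2×20) mod 7
= (19 + 28 + 46 + 11 + 5 - 40) mod 7
= 69 mod 7 = 6
h=6 → Friday

Friday


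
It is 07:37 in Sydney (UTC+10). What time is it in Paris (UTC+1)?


22:37 (previous day)

Time difference = UTC+1 - UTC+10 = -9 hours
New hour = (7 -9) mod 24
= -2 mod 24 = 22
Minutes unchanged → 22:37; -2 < 0 → previous day


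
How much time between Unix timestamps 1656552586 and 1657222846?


Difference = 1657222846 - 1656552586 = 670260 seconds
In hours: 670260 / 3600 ≈ 186.2
In days: 670260 / 86400 ≈ 7.76

670260 seconds (186.2 hours / 7.76 days)


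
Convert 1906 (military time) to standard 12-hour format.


7:06 PM

Hour: 19
19 - 12 = 7 → PM


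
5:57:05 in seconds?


21425 seconds

Hours: 5 × 3600 = 18000
Minutes: 57 × 60 = 3420
Seconds: 5
Total = 18000 + 3420 + 5 = 21425


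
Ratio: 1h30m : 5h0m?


3:10 (0.30)

Duration 1: 90 minutes
Duration 2: 300 minutes
Ratio = 90:300
GCD = 30
Simplified = 3:10
As a decimal: 3/10 = 0.30


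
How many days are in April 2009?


30 days

Month: April (month 4)
April has 30 days


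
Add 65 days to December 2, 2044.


Start: December 2, 2044
Add 65 days
December 2 → January 1: 31 - 2 + 1 = 30 days (65 - 30 = 35 left)
January 1 → February 1: 31 - 1 + 1 = 31 days (35 - 31 = 4 left)
February 1 + 4 = February 5, 2045

February 5, 2045


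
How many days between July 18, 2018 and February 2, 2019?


199 days

From July 18, 2018 to February 2, 2019
Rest of July 2018: 31 - 18 = 13
Full months: August 31, September 30, October 31, November 30, December 31, January 31
Days into February 2019: 2
Total = 13 + 31 + 30 + 31 + 30 + 31 + 31 + 2 = 199 days


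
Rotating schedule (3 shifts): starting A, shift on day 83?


Shift B

Shifts: A, B, C
Start: A (index 0)
Day 83: (0 + 83 - 1) mod 3
= 82 mod 3
= 1
Index 1 → shift B


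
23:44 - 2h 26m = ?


Start: 1424 minutes from midnight
Subtract: 146 minutes
Remaining: 1424 - 146 = 1278
Hours: 21, Minutes: 18

21:18


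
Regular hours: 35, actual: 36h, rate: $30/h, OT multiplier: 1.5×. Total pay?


Regular: 35h × $30 = $1050.00
Overtime: 36 - 35 = 1h
OT pay: 1h × $30 × 1.5 = $45.00
Total = $1050.00 + $45.00 = $1095.00

$1095.00


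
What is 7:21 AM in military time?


07:21

Input: 7:21 AM
AM hour stays: 7


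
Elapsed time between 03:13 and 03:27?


End time in minutes: 3×60 + 27 = 207
Start time in minutes: 3×60 + 13 = 193
Difference = 207 - 193 = 14 minutes
= 0 hours 14 minutes

0h 14m


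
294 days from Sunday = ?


Sunday

Start: Sunday (index 6)
(6 + 294) mod 7
= 300 mod 7
= 6
Index 6 → Sunday


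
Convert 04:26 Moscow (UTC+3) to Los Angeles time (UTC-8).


17:26 (previous day)

Time difference = UTC-8 - UTC+3 = -11 hours
New hour = (4 -11) mod 24
= -7 mod 24 = 17
Minutes unchanged → 17:26; -7 < 0 → previous day


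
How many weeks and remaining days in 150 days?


Weeks: 150 ÷ 7 = 21 remainder 3

21 weeks 3 days


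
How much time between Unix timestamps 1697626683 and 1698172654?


Difference = 1698172654 - 1697626683 = 545971 seconds
In hours: 545971 / 3600 ≈ 151.7
In days: 545971 / 86400 ≈ 6.32

545971 seconds (151.7 hours / 6.32 days)


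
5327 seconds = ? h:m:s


1h 28m 47s

Hours: 5327 ÷ 3600 = 1 remainder 1727
Minutes: 1727 ÷ 60 = 28 remainder 47
Seconds: 47


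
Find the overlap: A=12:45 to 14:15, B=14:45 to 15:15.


0 minutes

Meeting A: 765-855 (in minutes from midnight)
Meeting B: 885-915
Overlap start = max(765, 885) = 885
Overlap end = min(855, 915) = 855
Overlap = max(0, 855 - 885) = 0 min


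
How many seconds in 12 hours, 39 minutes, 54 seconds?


45594 seconds

Hours: 12 × 3600 = 43200
Minutes: 39 × 60 = 2340
Seconds: 54
Total = 43200 + 2340 + 54 = 45594


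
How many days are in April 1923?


30 days

Month: April (month 4)
April has 30 days


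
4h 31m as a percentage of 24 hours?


0.1882 (18.82%)

Total minutes: 4×60 + 31 = 271
Day = 24×60 = 1440 minutes
Fraction = 271/1440 ≈ 0.1882
As a percentage: 271/1440 × 100 ≈ 18.82%


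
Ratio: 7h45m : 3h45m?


31:15 (2.07)

Duration 1: 465 minutes
Duration 2: 225 minutes
Ratio = 465:225
GCD = 15
Simplified = 31:15
As a decimal: 31/15 ≈ 2.07


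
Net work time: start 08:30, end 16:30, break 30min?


7h 30m (450 minutes)

Total time = (16×60+30) - (8×60+30)
= 990 - 510 = 480 min
Minus break: 480 - 30 = 450 min
= 7h 30m


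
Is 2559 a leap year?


No

Rules: divisible by 4 AND (not by 100 OR by 400)
2559 ÷ 4 = 639 remainder 3 → not divisible by 4
Not divisible by 4 → not a leap year


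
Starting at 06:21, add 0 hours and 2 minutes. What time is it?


06:23

Start: 381 minutes from midnight
Add: 2 minutes
Total: 383 minutes
Hours: 383 ÷ 60 = 6 remainder 23


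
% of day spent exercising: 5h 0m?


Time: 300 minutes
Day: 1440 minutes
Percentage = (300/1440) × 100 ≈ 20.8%

20.8%


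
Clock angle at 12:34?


173.0°

Hour hand (12 ≡ 0 on the dial): 0×30 + 34×0.5 = 17.0°
Minute hand = 34×6 = 204°
Difference = |17.0 - 204| = 187.0°
Since > 180°: 360 - 187.0 = 173.0°


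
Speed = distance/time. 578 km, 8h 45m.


Distance: 578 km
Time: 8h 45m = 525 min = 525/60 = 35/4 hours
Speed = 578 ÷ (35/4) = 578 × 4 / 35 = 2312/35 ≈ 66.1 km/h

66.1 km/h


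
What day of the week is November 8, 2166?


Saturday

Zeller's congruence:
q=8, m=11, k=66, j=21
h = (8 + ⌊13×12/5⌋ + 66 + ⌊66/4⌋ + ⌊21/4⌋ - 2×21) mod 7
= (8 + 31 + 66 + 16 + 5 - 42) mod 7
= 84 mod 7 = 0
h=0 → Saturday


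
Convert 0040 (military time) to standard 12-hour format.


Hour: 0
0 → 12 AM (midnight)

12:40 AM


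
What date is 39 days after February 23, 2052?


April 2, 2052

Start: February 23, 2052
Add 39 days
February 23 → March 1: 29 - 23 + 1 = 7 days (39 - 7 = 32 left)
March 1 → April 1: 31 - 1 + 1 = 31 days (32 - 31 = 1 left)
April 1 + 1 = April 2, 2052


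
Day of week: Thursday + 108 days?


Start: Thursday (index 3)
(3 + 108) mod 7
= 111 mod 7
= 6
Index 6 → Sunday

Sunday


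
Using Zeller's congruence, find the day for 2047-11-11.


Zeller's congruence:
q=11, m=11, k=47, j=20
h = (11 + ⌊13×12/5⌋ + 47 + ⌊47/4⌋ + ⌊20/4⌋ - 2×20) mod 7
= (11 + 31 + 47 + 11 + 5 - 40) mod 7
= 65 mod 7 = 2
h=2 → Monday

Monday


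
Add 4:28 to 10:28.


Start: 628 minutes from midnight
Add: 268 minutes
Total: 896 minutes
Hours: 896 ÷ 60 = 14 remainder 56

14:56


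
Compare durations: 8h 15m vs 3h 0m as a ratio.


Duration 1: 495 minutes
Duration 2: 180 minutes
Ratio = 495:180
GCD = 45
Simplified = 11:4
As a decimal: 11/4 = 2.75

11:4 (2.75)


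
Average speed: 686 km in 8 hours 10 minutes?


Distance: 686 km
Time: 8h 10m = 490 min = 490/60 = 49/6 hours
Speed = 686 ÷ (49/6) = 686 × 6 / 49 = 4116/49 = 84.0 km/h

84.0 km/h


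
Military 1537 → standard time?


Hour: 15
15 - 12 = 3 → PM

3:37 PM


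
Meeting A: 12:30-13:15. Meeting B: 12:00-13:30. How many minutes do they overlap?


45 minutes

Meeting A: 750-795 (in minutes from midnight)
Meeting B: 720-810
Overlap start = max(750, 720) = 750
Overlap end = min(795, 810) = 795
Overlap = max(0, 795 - 750) = 45 min


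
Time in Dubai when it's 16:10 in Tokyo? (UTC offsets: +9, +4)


Time difference = UTC+4 - UTC+9 = -5 hours
New hour = (16 -5) mod 24
= 11 mod 24 = 11
Minutes unchanged → 11:10

11:10


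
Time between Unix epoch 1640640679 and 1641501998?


Difference = 1641501998 - 1640640679 = 861319 seconds
In hours: 861319 / 3600 ≈ 239.3
In days: 861319 / 86400 ≈ 9.97

861319 seconds (239.3 hours / 9.97 days)


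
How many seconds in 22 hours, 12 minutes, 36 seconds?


79956 seconds

Hours: 22 × 3600 = 79200
Minutes: 12 × 60 = 720
Seconds: 36
Total = 79200 + 720 + 36 = 79956


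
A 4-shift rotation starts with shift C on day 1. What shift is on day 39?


Shifts: A, B, C, D
Start: C (index 2)
Day 39: (2 + 39 - 1) mod 4
= 40 mod 4
= 0
Index 0 → shift A

Shift A


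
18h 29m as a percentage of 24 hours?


0.7701 (77.01%)

Total minutes: 18×60 + 29 = 1109
Day = 24×60 = 1440 minutes
Fraction = 1109/1440 ≈ 0.7701
As a percentage: 1109/1440 × 100 ≈ 77.01%


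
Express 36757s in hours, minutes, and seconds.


Hours: 36757 ÷ 3600 = 10 remainder 757
Minutes: 757 ÷ 60 = 12 remainder 37
Seconds: 37

10h 12m 37s


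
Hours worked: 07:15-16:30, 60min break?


Total time = (16×60+30) - (7×60+15)
= 990 - 435 = 555 min
Minus break: 555 - 60 = 495 min
= 8h 15m

8h 15m (495 minutes)


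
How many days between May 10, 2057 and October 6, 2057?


From May 10, 2057 to October 6, 2057
Rest of May 2057: 31 - 10 = 21
Full months: June 30, July 31, August 31, September 30
Days into October 2057: 6
Total = 21 + 30 + 31 + 31 + 30 + 6 = 149 days

149 days


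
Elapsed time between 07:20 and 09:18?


End time in minutes: 9×60 + 18 = 558
Start time in minutes: 7×60 + 20 = 440
Difference = 558 - 440 = 118 minutes
= 1 hours 58 minutes

1h 58m


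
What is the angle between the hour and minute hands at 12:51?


79.5°

Hour hand (12 ≡ 0 on the dial): 0×30 + 51×0.5 = 25.5°
Minute hand = 51×6 = 306°
Difference = |25.5 - 306| = 280.5°
Since > 180°: 360 - 280.5 = 79.5°


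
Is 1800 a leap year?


No

Rules: divisible by 4 AND (not by 100 OR by 400)
1800 ÷ 4 = 450 exactly → divisible by 4
1800 ÷ 100 = 18 exactly → divisible by 100
1800 ÷ 400 = 4 remainder 200 → not divisible by 400
Divisible by 100 but not by 400 → not a leap year


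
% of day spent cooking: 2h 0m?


Time: 120 minutes
Day: 1440 minutes
Percentage = (120/1440) × 100 ≈ 8.3%

8.3%


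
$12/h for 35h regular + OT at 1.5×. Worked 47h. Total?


Regular: 35h × $12 = $420.00
Overtime: 47 - 35 = 12h
OT pay: 12h × $12 × 1.5 = $216.00
Total = $420.00 + $216.00 = $636.00

$636.00


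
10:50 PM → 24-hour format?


Input: 10:50 PM
PM: 10 + 12 = 22

22:50


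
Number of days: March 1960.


31 days

Month: March (month 3)
March has 31 days


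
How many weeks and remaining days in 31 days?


4 weeks 3 days

Weeks: 31 ÷ 7 = 4 remainder 3


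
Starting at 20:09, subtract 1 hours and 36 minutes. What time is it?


Start: 1209 minutes from midnight
Subtract: 96 minutes
Remaining: 1209 - 96 = 1113
Hours: 18, Minutes: 33

18:33


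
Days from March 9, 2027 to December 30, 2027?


From March 9, 2027 to December 30, 2027
Rest of March 2027: 31 - 9 = 22
Full months: April 30, May 31, June 30, July 31, August 31, September 30, October 31, November 30
Days into December 2027: 30
Total = 22 + 30 + 31 + 30 + 31 + 31 + 30 + 31 + 30 + 30 = 296 days

296 days


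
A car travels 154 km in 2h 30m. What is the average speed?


61.6 km/h

Distance: 154 km
Time: 2h 30m = 150 min = 150/60 = 5/2 hours
Speed = 154 ÷ (5/2) = 154 × 2 / 5 = 308/5 = 61.6 km/h


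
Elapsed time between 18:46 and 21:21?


End time in minutes: 21×60 + 21 = 1281
Start time in minutes: 18×60 + 46 = 1126
Difference = 1281 - 1126 = 155 minutes
= 2 hours 35 minutes

2h 35m


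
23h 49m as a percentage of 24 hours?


Total minutes: 23×60 + 49 = 1429
Day = 24×60 = 1440 minutes
Fraction = 1429/1440 ≈ 0.9924
As a percentage: 1429/1440 × 100 ≈ 99.24%

0.9924 (99.24%)


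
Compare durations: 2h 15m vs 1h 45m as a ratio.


9:7 (1.29)

Duration 1: 135 minutes
Duration 2: 105 minutes
Ratio = 135:105
GCD = 15
Simplified = 9:7
As a decimal: 9/7 ≈ 1.29


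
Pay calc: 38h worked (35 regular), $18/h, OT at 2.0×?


$738.00

Regular: 35h × $18 = $630.00
Overtime: 38 - 35 = 3h
OT pay: 3h × $18 × 2.0 = $108.00
Total = $630.00 + $108.00 = $738.00


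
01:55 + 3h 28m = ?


Start: 115 minutes from midnight
Add: 208 minutes
Total: 323 minutes
Hours: 323 ÷ 60 = 5 remainder 23

05:23


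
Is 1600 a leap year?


Yes

Rules: divisible by 4 AND (not by 100 OR by 400)
1600 ÷ 4 = 400 exactly → divisible by 4
1600 ÷ 100 = 16 exactly → divisible by 100
1600 ÷ 400 = 4 exactly → divisible by 400
Divisible by 400 → leap year


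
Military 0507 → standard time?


5:07 AM

Hour: 5
5 < 12 → AM


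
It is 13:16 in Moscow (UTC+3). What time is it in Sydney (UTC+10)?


20:16

Time difference = UTC+10 - UTC+3 = +7 hours
New hour = (13 + 7) mod 24
= 20 mod 24 = 20
Minutes unchanged → 20:16


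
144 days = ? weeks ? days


20 weeks 4 days

Weeks: 144 ÷ 7 = 20 remainder 4


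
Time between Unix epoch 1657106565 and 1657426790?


320225 seconds (89.0 hours / 3.71 days)

Difference = 1657426790 - 1657106565 = 320225 seconds
In hours: 320225 / 3600 ≈ 89.0
In days: 320225 / 86400 ≈ 3.71


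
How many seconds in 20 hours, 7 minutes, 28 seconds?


72448 seconds

Hours: 20 × 3600 = 72000
Minutes: 7 × 60 = 420
Seconds: 28
Total = 72000 + 420 + 28 = 72448


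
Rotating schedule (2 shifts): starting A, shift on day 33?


Shift A

Shifts: A, B
Start: A (index 0)
Day 33: (0 + 33 - 1) mod 2
= 32 mod 2
= 0
Index 0 → shift A


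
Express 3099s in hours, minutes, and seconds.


Hours: 3099 ÷ 3600 = 0 remainder 3099
Minutes: 3099 ÷ 60 = 51 remainder 39
Seconds: 39

0h 51m 39s


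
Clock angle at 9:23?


143.5°

Hour hand = 9×30 + 23×0.5 = 281.5°
Minute hand = 23×6 = 138°
Difference = |281.5 - 138| = 143.5°


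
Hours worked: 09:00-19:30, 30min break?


10h 0m (600 minutes)

Total time = (19×60+30) - (9×60+0)
= 1170 - 540 = 630 min
Minus break: 630 - 30 = 600 min
= 10h 0m


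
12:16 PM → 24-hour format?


Input: 12:16 PM
12 PM → 12 (noon)

12:16


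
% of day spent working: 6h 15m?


Time: 375 minutes
Day: 1440 minutes
Percentage = (375/1440) × 100 ≈ 26.0%

26.0%


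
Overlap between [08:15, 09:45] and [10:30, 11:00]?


0 minutes

Meeting A: 495-585 (in minutes from midnight)
Meeting B: 630-660
Overlap start = max(495, 630) = 630
Overlap end = min(585, 660) = 585
Overlap = max(0, 585 - 630) = 0 min


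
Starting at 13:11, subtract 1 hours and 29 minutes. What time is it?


Start: 791 minutes from midnight
Subtract: 89 minutes
Remaining: 791 - 89 = 702
Hours: 11, Minutes: 42

11:42


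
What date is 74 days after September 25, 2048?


Start: September 25, 2048
Add 74 days
September 25 → October 1: 30 - 25 + 1 = 6 days (74 - 6 = 68 left)
October 1 → November 1: 31 - 1 + 1 = 31 days (68 - 31 = 37 left)
November 1 → December 1: 30 - 1 + 1 = 30 days (37 - 30 = 7 left)
December 1 + 7 = December 8, 2048

December 8, 2048


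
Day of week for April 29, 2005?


Zeller's congruence:
q=29, m=4, k=5, j=20
h = (29 + ⌊13×5/5⌋ + 5 + ⌊5/4⌋ + ⌊20/4⌋ - 2×20) mod 7
= (29 + 13 + 5 + 1 + 5 - 40) mod 7
= 13 mod 7 = 6
h=6 → Friday

Friday


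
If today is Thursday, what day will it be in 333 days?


Monday

Start: Thursday (index 3)
(3 + 333) mod 7
= 336 mod 7
= 0
Index 0 → Monday


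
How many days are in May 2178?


Month: May (month 5)
May has 31 days

31 days


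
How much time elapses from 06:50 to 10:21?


3h 31m

End time in minutes: 10×60 + 21 = 621
Start time in minutes: 6×60 + 50 = 410
Difference = 621 - 410 = 211 minutes
= 3 hours 31 minutes


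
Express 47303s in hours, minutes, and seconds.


Hours: 47303 ÷ 3600 = 13 remainder 503
Minutes: 503 ÷ 60 = 8 remainder 23
Seconds: 23

13h 8m 23s


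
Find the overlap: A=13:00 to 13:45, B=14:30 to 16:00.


0 minutes

Meeting A: 780-825 (in minutes from midnight)
Meeting B: 870-960
Overlap start = max(780, 870) = 870
Overlap end = min(825, 960) = 825
Overlap = max(0, 825 - 870) = 0 min


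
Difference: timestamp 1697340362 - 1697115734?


Difference = 1697340362 - 1697115734 = 224628 seconds
In hours: 224628 / 3600 ≈ 62.4
In days: 224628 / 86400 ≈ 2.60

224628 seconds (62.4 hours / 2.60 days)


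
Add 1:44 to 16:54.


18:38

Start: 1014 minutes from midnight
Add: 104 minutes
Total: 1118 minutes
Hours: 1118 ÷ 60 = 18 remainder 38


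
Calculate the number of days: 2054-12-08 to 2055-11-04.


331 days

From December 8, 2054 to November 4, 2055
Rest of December 2054: 31 - 8 = 23
Full months: January 31, February 2055 28, March 31, April 30, May 31, June 30, July 31, August 31, September 30, October 31
Days into November 2055: 4
Total = 23 + 31 + 28 + 31 + 30 + 31 + 30 + 31 + 31 + 30 + 31 + 4 = 331 days


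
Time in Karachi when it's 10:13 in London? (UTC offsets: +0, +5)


15:13

Time difference = UTC+5 - UTC+0 = +5 hours
New hour = (10 + 5) mod 24
= 15 mod 24 = 15
Minutes unchanged → 15:13


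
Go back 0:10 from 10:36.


10:26

Start: 636 minutes from midnight
Subtract: 10 minutes
Remaining: 636 - 10 = 626
Hours: 10, Minutes: 26


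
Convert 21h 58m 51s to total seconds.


79131 seconds

Hours: 21 × 3600 = 75600
Minutes: 58 × 60 = 3480
Seconds: 51
Total = 75600 + 3480 + 51 = 79131


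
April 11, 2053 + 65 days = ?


June 15, 2053

Start: April 11, 2053
Add 65 days
April 11 → May 1: 30 - 11 + 1 = 20 days (65 - 20 = 45 left)
May 1 → June 1: 31 - 1 + 1 = 31 days (45 - 31 = 14 left)
June 1 + 14 = June 15, 2053


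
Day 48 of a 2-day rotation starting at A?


Shifts: A, B
Start: A (index 0)
Day 48: (0 + 48 - 1) mod 2
= 47 mod 2
= 1
Index 1 → shift B

Shift B


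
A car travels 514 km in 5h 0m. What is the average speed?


102.8 km/h

Distance: 514 km
Time: 5 hours
Speed = 514 / 5 = 102.8 km/h


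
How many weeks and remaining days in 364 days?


52 weeks 0 days

Weeks: 364 ÷ 7 = 52 remainder 0


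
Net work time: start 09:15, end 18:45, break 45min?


Total time = (18×60+45) - (9×60+15)
= 1125 - 555 = 570 min
Minus break: 570 - 45 = 525 min
= 8h 45m

8h 45m (525 minutes)


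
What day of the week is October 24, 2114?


Zeller's congruence:
q=24, m=10, k=14, j=21
h = (24 + ⌊13×11/5⌋ + 14 + ⌊14/4⌋ + ⌊21/4⌋ - 2×21) mod 7
= (24 + 28 + 14 + 3 + 5 - 42) mod 7
= 32 mod 7 = 4
h=4 → Wednesday

Wednesday


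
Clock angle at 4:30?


45.0°

Hour hand = 4×30 + 30×0.5 = 135.0°
Minute hand = 30×6 = 180°
Difference = |135.0 - 180| = 45.0°


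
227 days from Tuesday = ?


Start: Tuesday (index 1)
(1 + 227) mod 7
= 228 mod 7
= 4
Index 4 → Friday

Friday


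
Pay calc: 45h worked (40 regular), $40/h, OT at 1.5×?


$1900.00

Regular: 40h × $40 = $1600.00
Overtime: 45 - 40 = 5h
OT pay: 5h × $40 × 1.5 = $300.00
Total = $1600.00 + $300.00 = $1900.00


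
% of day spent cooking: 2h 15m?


9.4%

Time: 135 minutes
Day: 1440 minutes
Percentage = (135/1440) × 100 ≈ 9.4%


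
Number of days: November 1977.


30 days

Month: November (month 11)
November has 30 days


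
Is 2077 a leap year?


No

Rules: divisible by 4 AND (not by 100 OR by 400)
2077 ÷ 4 = 519 remainder 1 → not divisible by 4
Not divisible by 4 → not a leap year


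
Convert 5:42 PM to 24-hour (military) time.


17:42

Input: 5:42 PM
PM: 5 + 12 = 17


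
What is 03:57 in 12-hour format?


3:57 AM

Hour: 3
3 < 12 → AM


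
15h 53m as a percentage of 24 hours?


0.6618 (66.18%)

Total minutes: 15×60 + 53 = 953
Day = 24×60 = 1440 minutes
Fraction = 953/1440 ≈ 0.6618
As a percentage: 953/1440 × 100 ≈ 66.18%


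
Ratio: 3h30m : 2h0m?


Duration 1: 210 minutes
Duration 2: 120 minutes
Ratio = 210:120
GCD = 30
Simplified = 7:4
As a decimal: 7/4 = 1.75

7:4 (1.75)


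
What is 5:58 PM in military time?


Input: 5:58 PM
PM: 5 + 12 = 17

17:58


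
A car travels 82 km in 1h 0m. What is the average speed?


82.0 km/h

Distance: 82 km
Time: 1 hours
Speed = 82 / 1 = 82.0 km/h


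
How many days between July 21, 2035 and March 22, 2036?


From July 21, 2035 to March 22, 2036
Rest of July 2035: 31 - 21 = 10
Full months: August 31, September 30, October 31, November 30, December 31, January 31, February 2036 29
Days into March 2036: 22
Total = 10 + 31 + 30 + 31 + 30 + 31 + 31 + 29 + 22 = 245 days

245 days


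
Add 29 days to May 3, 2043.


June 1, 2043

Start: May 3, 2043
Add 29 days
May 3 → June 1: 31 - 3 + 1 = 29 days (29 - 29 = 0 left)
Land exactly on June 1, 2043


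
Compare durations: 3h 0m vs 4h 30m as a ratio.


Duration 1: 180 minutes
Duration 2: 270 minutes
Ratio = 180:270
GCD = 90
Simplified = 2:3
As a decimal: 2/3 ≈ 0.67

2:3 (0.67)


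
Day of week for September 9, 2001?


Zeller's congruence:
q=9, m=9, k=1, j=20
h = (9 + ⌊13×10/5⌋ + 1 + ⌊1/4⌋ + ⌊20/4⌋ - 2×20) mod 7
= (9 + 26 + 1 + 0 + 5 - 40) mod 7
= 1 mod 7 = 1
h=1 → Sunday

Sunday


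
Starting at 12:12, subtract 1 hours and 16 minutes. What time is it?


10:56

Start: 732 minutes from midnight
Subtract: 76 minutes
Remaining: 732 - 76 = 656
Hours: 10, Minutes: 56


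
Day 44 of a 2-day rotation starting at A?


Shifts: A, B
Start: A (index 0)
Day 44: (0 + 44 - 1) mod 2
= 43 mod 2
= 1
Index 1 → shift B

Shift B


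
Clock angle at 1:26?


113.0°

Hour hand = 1×30 + 26×0.5 = 43.0°
Minute hand = 26×6 = 156°
Difference = |43.0 - 156| = 113.0°


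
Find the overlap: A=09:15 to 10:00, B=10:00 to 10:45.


0 minutes

Meeting A: 555-600 (in minutes from midnight)
Meeting B: 600-645
Overlap start = max(555, 600) = 600
Overlap end = min(600, 645) = 600
Overlap = max(0, 600 - 600) = 0 min


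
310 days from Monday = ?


Wednesday

Start: Monday (index 0)
(0 + 310) mod 7
= 310 mod 7
= 2
Index 2 → Wednesday


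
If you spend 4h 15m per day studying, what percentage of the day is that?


17.7%

Time: 255 minutes
Day: 1440 minutes
Percentage = (255/1440) × 100 ≈ 17.7%


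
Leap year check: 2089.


Rules: divisible by 4 AND (not by 100 OR by 400)
2089 ÷ 4 = 522 remainder 1 → not divisible by 4
Not divisible by 4 → not a leap year

No


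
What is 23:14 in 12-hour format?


11:14 PM

Hour: 23
23 - 12 = 11 → PM


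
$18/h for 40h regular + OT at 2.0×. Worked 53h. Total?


$1188.00

Regular: 40h × $18 = $720.00
Overtime: 53 - 40 = 13h
OT pay: 13h × $18 × 2.0 = $468.00
Total = $720.00 + $468.00 = $1188.00


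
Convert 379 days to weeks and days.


54 weeks 1 days

Weeks: 379 ÷ 7 = 54 remainder 1


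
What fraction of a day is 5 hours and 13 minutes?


Total minutes: 5×60 + 13 = 313
Day = 24×60 = 1440 minutes
Fraction = 313/1440 ≈ 0.2174
As a percentage: 313/1440 × 100 ≈ 21.74%

0.2174 (21.74%)


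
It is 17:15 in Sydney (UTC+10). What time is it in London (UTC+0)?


07:15

Time difference = UTC+0 - UTC+10 = -10 hours
New hour = (17 -10) mod 24
= 7 mod 24 = 7
Minutes unchanged → 07:15


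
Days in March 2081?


Month: March (month 3)
March has 31 days

31 days


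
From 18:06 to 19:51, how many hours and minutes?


1h 45m

End time in minutes: 19×60 + 51 = 1191
Start time in minutes: 18×60 + 6 = 1086
Difference = 1191 - 1086 = 105 minutes
= 1 hours 45 minutes


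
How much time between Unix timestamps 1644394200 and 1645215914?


Difference = 1645215914 - 1644394200 = 821714 seconds
In hours: 821714 / 3600 ≈ 228.3
In days: 821714 / 86400 ≈ 9.51

821714 seconds (228.3 hours / 9.51 days)


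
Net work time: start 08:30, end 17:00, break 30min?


8h 0m (480 minutes)

Total time = (17×60+0) - (8×60+30)
= 1020 - 510 = 510 min
Minus break: 510 - 30 = 480 min
= 8h 0m
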